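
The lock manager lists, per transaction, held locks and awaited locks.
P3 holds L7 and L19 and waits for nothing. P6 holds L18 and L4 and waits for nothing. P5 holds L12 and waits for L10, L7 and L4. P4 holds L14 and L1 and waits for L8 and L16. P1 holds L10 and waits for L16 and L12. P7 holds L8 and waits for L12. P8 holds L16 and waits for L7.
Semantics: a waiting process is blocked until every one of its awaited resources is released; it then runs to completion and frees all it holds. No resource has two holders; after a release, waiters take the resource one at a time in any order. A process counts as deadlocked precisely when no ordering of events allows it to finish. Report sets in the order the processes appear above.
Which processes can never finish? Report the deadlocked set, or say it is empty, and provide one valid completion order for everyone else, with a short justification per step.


The deadlocked set is P5, P4, P1 and P7.
Key observation: P5 -> P1 -> P5 is a circular wait — nothing in it can go first; P4 and P7 wait into the deadlock from upstream.
A valid finishing order for the others: P3, P8, P6.
Walking it through:
  P3: no waits; runs immediately, freeing L7 and L19
  P8 waits on L7 — all released -> runs and releases L16
  P6: no waits; runs immediately, freeing L18 and L4


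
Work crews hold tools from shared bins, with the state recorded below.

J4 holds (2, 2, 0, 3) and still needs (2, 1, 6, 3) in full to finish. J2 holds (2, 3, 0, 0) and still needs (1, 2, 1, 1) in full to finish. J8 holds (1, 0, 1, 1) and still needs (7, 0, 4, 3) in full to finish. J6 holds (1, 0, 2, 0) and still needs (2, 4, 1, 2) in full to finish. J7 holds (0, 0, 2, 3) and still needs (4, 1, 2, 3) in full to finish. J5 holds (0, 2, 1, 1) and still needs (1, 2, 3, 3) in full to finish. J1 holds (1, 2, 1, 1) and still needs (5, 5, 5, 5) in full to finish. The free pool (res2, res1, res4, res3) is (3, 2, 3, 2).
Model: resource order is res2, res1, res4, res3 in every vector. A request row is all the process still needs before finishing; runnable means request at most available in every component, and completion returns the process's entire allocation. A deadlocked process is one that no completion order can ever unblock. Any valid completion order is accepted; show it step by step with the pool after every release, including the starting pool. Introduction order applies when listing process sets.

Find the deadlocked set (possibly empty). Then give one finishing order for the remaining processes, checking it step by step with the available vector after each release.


Deadlocked set: J4, J8, J7, J5 and J1.
Key observation: once J2, J6 finish, the pool peaks at (6, 5, 5, 2) — and every remaining process still needs more res3 than that.
One completion order for the rest: J2, J6. Step-by-step check:
  pool = (3, 2, 3, 2)
  J2 needs (1, 2, 1, 1) <= (3, 2, 3, 2) -> finishes; pool += (2, 3, 0, 0) = (5, 5, 3, 2)
  J6 needs (2, 4, 1, 2) <= (5, 5, 3, 2) -> finishes; pool += (1, 0, 2, 0) = (6, 5, 5, 2)
The blocked processes can never fit:
  J4 still needs (2, 1, 6, 3) but only (6, 5, 5, 2) is free — short on res4 and res3
  J8 still needs (7, 0, 4, 3) but only (6, 5, 5, 2) is free — short on res2 and res3
  J7 still needs (4, 1, 2, 3) but only (6, 5, 5, 2) is free — short on res3
  J5 still needs (1, 2, 3, 3) but only (6, 5, 5, 2) is free — short on res3
  J1 still needs (5, 5, 5, 5) but only (6, 5, 5, 2) is free — short on res3


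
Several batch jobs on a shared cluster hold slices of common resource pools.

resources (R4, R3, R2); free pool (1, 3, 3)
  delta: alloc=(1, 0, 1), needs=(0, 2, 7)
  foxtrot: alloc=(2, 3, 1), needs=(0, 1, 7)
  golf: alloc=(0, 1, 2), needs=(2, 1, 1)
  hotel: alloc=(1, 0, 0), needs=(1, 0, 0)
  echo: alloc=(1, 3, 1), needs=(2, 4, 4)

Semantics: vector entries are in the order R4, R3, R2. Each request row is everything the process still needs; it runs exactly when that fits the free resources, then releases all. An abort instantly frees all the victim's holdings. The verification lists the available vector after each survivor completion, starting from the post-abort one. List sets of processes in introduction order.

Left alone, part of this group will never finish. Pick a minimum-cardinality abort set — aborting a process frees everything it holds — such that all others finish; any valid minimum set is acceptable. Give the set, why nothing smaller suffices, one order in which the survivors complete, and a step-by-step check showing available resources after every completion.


The answer: abort foxtrot.
Key observation: aborting foxtrot returns (2, 3, 1), and delta — hopeless before — runs at step 4 with the returned capacity in the pool.
No smaller set exists: with zero aborts the deadlock remains.
Survivors finish in the order: golf, echo, hotel, delta. Verifying each step (pool after the aborts first):
  pool = (3, 6, 4)
  run golf (needs (2, 1, 1), free (3, 6, 4)); after release of (0, 1, 2) the pool is (3, 7, 6)
  run echo (needs (2, 4, 4), free (3, 7, 6)); after release of (1, 3, 1) the pool is (4, 10, 7)
  run hotel (needs (1, 0, 0), free (4, 10, 7)); after release of (1, 0, 0) the pool is (5, 10, 7)
  run delta (needs (0, 2, 7), free (5, 10, 7)); after release of (1, 0, 1) the pool is (6, 10, 8)


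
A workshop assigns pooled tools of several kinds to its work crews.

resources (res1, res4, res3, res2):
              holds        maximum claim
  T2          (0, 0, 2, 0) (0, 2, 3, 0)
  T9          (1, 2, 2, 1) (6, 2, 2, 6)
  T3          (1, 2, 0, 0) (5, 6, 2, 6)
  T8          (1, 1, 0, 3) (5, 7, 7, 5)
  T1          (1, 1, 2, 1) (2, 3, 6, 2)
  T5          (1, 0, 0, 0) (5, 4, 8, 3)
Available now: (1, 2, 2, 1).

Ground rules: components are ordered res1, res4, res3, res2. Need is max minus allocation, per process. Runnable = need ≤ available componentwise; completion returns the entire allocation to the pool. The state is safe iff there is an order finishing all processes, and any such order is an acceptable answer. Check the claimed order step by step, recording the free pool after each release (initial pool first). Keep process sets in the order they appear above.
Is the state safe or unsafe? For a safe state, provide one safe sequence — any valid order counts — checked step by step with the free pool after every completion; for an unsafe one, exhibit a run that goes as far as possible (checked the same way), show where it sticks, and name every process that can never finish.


The state is UNSAFE.
Key observation: once T2, T1 finish, the pool peaks at (2, 3, 6, 2) — and every remaining process still needs more res1 than that.
The run T2, T1 cannot be extended any further. Step-by-step check:
  pool = (1, 2, 2, 1)
  T2 needs (0, 2, 1, 0) <= (1, 2, 2, 1) -> finishes; pool += (0, 0, 2, 0) = (1, 2, 4, 1)
  T1 needs (1, 2, 4, 1) <= (1, 2, 4, 1) -> finishes; pool += (1, 1, 2, 1) = (2, 3, 6, 2)
  T9 still needs (5, 0, 0, 5) but only (2, 3, 6, 2) is free — short on res1 and res2
  T3 still needs (4, 4, 2, 6) but only (2, 3, 6, 2) is free — short on res1, res4 and res2
  T8 still needs (4, 6, 7, 2) but only (2, 3, 6, 2) is free — short on res1, res4 and res3
  T5 still needs (4, 4, 8, 3) but only (2, 3, 6, 2) is free — short on res1, res4, res3 and res2
Permanently blocked: T9, T3, T8 and T5.


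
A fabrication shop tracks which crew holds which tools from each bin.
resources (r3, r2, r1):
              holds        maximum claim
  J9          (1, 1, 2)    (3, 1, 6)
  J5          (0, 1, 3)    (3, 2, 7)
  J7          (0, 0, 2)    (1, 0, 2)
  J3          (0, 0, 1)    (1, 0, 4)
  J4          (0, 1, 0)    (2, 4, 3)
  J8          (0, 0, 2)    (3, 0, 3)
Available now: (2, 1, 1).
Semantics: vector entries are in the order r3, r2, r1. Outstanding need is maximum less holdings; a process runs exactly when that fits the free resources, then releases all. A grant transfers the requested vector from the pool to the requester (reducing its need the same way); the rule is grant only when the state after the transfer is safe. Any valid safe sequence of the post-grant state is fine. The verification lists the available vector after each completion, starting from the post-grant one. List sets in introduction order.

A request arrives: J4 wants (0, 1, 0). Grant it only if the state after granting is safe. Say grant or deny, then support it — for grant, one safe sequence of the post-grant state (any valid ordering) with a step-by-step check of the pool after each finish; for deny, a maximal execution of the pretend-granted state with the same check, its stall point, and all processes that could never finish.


GRANT: granting preserves safety; a valid post-grant sequence is J7, J3, J9, J5, J4, J8.
Key observation: post-grant, (2, 0, 1) remains, and an order beginning with J7 completes everyone.
Step-by-step check of the post-grant state:
  pool = (2, 0, 1)
  J7 needs (1, 0, 0) <= (2, 0, 1) -> finishes; pool += (0, 0, 2) = (2, 0, 3)
  J3 needs (1, 0, 3) <= (2, 0, 3) -> finishes; pool += (0, 0, 1) = (2, 0, 4)
  J9 needs (2, 0, 4) <= (2, 0, 4) -> finishes; pool += (1, 1, 2) = (3, 1, 6)
  J5 needs (3, 1, 4) <= (3, 1, 6) -> finishes; pool += (0, 1, 3) = (3, 2, 9)
  J4 needs (2, 2, 3) <= (3, 2, 9) -> finishes; pool += (0, 2, 0) = (3, 4, 9)
  J8 needs (3, 0, 1) <= (3, 4, 9) -> finishes; pool += (0, 0, 2) = (3, 4, 11)


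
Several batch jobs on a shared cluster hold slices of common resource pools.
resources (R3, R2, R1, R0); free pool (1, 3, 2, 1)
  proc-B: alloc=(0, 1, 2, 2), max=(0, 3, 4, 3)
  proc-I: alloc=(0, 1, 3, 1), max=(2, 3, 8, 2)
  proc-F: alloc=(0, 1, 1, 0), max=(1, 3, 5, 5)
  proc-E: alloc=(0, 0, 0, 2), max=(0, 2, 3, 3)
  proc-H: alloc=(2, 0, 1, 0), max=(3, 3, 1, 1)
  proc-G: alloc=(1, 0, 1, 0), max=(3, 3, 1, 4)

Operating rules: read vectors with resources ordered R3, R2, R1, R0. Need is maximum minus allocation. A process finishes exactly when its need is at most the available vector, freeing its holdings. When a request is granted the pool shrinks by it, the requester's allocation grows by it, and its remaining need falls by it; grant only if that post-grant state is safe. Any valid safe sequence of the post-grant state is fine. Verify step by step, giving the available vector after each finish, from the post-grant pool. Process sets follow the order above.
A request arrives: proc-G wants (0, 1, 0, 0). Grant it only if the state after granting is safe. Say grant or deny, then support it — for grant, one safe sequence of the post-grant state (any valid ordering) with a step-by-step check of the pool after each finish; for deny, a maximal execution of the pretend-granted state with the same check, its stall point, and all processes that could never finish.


GRANT: granting preserves safety; a valid post-grant sequence is proc-B, proc-E, proc-H, proc-F, proc-I, proc-G.
Key observation: granting shrinks the pool to (1, 2, 2, 1), yet proc-B still fits and the chain goes through.
Check on the post-grant state, step by step:
  pool = (1, 2, 2, 1)
  proc-B: need (0, 2, 2, 1) fits (1, 2, 2, 1); releases (0, 1, 2, 2), pool now (1, 3, 4, 3)
  proc-E: need (0, 2, 3, 1) fits (1, 3, 4, 3); releases (0, 0, 0, 2), pool now (1, 3, 4, 5)
  proc-H: need (1, 3, 0, 1) fits (1, 3, 4, 5); releases (2, 0, 1, 0), pool now (3, 3, 5, 5)
  proc-F: need (1, 2, 4, 5) fits (3, 3, 5, 5); releases (0, 1, 1, 0), pool now (3, 4, 6, 5)
  proc-I: need (2, 2, 5, 1) fits (3, 4, 6, 5); releases (0, 1, 3, 1), pool now (3, 5, 9, 6)
  proc-G: need (2, 2, 0, 4) fits (3, 5, 9, 6); releases (1, 1, 1, 0), pool now (4, 6, 10, 6)


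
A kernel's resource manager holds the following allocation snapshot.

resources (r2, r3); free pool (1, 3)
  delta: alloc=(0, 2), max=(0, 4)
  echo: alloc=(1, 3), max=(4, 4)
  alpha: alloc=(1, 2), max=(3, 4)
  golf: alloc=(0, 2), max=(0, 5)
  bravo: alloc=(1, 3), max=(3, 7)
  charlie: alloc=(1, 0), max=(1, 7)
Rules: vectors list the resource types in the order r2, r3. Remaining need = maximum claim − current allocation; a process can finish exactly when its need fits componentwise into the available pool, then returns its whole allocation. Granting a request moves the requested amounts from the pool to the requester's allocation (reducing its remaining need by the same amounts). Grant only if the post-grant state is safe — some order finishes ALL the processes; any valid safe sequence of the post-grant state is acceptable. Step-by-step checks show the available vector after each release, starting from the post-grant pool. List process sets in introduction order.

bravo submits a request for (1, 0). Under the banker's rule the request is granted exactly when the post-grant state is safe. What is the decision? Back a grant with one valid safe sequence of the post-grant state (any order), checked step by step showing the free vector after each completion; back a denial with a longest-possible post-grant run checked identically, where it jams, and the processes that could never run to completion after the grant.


GRANT: granting preserves safety; a valid post-grant sequence is delta, golf, charlie, bravo, echo, alpha.
Key observation: after the grant the pool drops to (0, 3), which still lets delta finish first and unwind the rest.
Verifying the post-grant state step by step:
  pool = (0, 3)
  delta needs (0, 2) <= (0, 3) -> finishes; pool += (0, 2) = (0, 5)
  golf needs (0, 3) <= (0, 5) -> finishes; pool += (0, 2) = (0, 7)
  charlie needs (0, 7) <= (0, 7) -> finishes; pool += (1, 0) = (1, 7)
  bravo needs (1, 4) <= (1, 7) -> finishes; pool += (2, 3) = (3, 10)
  echo needs (3, 1) <= (3, 10) -> finishes; pool += (1, 3) = (4, 13)
  alpha needs (2, 2) <= (4, 13) -> finishes; pool += (1, 2) = (5, 15)


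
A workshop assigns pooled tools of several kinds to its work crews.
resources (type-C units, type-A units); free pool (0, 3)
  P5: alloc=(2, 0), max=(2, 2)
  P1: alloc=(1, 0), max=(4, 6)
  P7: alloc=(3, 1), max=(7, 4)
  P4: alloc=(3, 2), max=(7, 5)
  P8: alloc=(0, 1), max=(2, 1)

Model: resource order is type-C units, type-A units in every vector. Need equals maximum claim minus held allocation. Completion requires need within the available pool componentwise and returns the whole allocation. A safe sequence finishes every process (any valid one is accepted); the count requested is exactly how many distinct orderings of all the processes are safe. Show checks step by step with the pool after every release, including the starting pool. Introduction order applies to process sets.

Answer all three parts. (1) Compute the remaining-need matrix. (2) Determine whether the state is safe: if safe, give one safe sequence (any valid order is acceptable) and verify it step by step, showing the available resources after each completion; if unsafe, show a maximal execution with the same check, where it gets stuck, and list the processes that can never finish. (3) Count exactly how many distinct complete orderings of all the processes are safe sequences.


(1) Need matrix, components ordered type-C units, type-A units:
  P5: (0, 2)
  P1: (3, 6)
  P7: (4, 3)
  P4: (4, 3)
  P8: (2, 0)
(2) The state is UNSAFE.
Key observation: even finishing P5, P8 leaves just (2, 4) free — too little type-C units for any of the remaining processes.
A maximal execution: P5, P8 — then nothing else fits. Walking it through:
  pool = (0, 3)
  P5: need (0, 2) fits (0, 3); releases (2, 0), pool now (2, 3)
  P8: need (2, 0) fits (2, 3); releases (0, 1), pool now (2, 4)
  P1 still needs (3, 6) but only (2, 4) is free — short on type-C units and type-A units
  P7 still needs (4, 3) but only (2, 4) is free — short on type-C units
  P4 still needs (4, 3) but only (2, 4) is free — short on type-C units
Processes that can never finish: P1, P7 and P4.
(3) Exactly 0 of the possible complete orderings are safe sequences.


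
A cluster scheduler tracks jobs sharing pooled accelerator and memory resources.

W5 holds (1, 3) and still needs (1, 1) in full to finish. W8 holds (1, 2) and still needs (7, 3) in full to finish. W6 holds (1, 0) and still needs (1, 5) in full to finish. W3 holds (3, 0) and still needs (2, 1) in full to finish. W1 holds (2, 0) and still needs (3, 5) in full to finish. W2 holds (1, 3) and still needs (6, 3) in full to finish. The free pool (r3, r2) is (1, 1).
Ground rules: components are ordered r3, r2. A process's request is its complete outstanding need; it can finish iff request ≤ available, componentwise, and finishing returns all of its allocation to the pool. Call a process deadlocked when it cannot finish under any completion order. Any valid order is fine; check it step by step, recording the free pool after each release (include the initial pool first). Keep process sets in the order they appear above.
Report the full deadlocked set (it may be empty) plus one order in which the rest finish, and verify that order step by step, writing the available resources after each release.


Deadlocked set: W8, W6, W1 and W2.
Key observation: after W5, W3 the pool peaks at (5, 4), and each blocked process is short somewhere: W8 on r3; W6 on r2; W1 on r2; W2 on r3.
A valid finishing order for the others: W5, W3. Walking it through:
  pool = (1, 1)
  W5: need (1, 1) fits (1, 1); releases (1, 3), pool now (2, 4)
  W3: need (2, 1) fits (2, 4); releases (3, 0), pool now (5, 4)
The blocked processes can never fit:
  W8 still needs (7, 3) but only (5, 4) is free — short on r3
  W6 still needs (1, 5) but only (5, 4) is free — short on r2
  W1 still needs (3, 5) but only (5, 4) is free — short on r2
  W2 still needs (6, 3) but only (5, 4) is free — short on r3


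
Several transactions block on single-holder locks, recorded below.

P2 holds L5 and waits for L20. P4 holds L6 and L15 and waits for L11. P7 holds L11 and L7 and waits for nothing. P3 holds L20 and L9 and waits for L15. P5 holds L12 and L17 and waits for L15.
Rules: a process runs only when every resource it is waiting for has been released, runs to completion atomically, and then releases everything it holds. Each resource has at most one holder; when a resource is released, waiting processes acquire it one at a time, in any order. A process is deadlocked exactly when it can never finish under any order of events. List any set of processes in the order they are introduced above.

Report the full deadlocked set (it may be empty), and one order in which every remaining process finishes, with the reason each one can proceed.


Nothing here is deadlocked.
Key observation: the waits form no ring: some process can always run, and its releases unblock the others one by one.
The rest can finish in the order P7, P4, P5, P3, P2.
Verifying each step:
  run P7 (it waits on nothing); releases L11 and L7
  P4 waits on L11 — all released -> runs and releases L6 and L15
  P5 waits on L15 — all released -> runs and releases L12 and L17
  P3 waits on L15 — all released -> runs and releases L20 and L9
  P2 waits on L20 — all released -> runs and releases L5


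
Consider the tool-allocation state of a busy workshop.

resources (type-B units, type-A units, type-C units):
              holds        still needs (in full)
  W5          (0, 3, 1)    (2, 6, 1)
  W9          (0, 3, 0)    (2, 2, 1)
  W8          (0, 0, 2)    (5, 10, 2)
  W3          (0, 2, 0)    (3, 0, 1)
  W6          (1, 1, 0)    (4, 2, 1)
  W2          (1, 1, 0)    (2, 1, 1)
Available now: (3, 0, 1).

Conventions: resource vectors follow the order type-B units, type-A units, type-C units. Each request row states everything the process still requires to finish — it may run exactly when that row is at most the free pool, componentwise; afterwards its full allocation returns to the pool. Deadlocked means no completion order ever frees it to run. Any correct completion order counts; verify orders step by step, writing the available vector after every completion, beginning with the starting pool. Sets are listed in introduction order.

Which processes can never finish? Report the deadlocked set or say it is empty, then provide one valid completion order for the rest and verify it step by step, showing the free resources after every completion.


Nothing here is deadlocked.
Key observation: W3 fits the free pool immediately, and its release cascades until everyone finishes.
One completion order for the rest: W3, W9, W2, W5, W6, W8. Step-by-step check:
  pool = (3, 0, 1)
  W3 needs (3, 0, 1) <= (3, 0, 1) -> finishes; pool += (0, 2, 0) = (3, 2, 1)
  W9 needs (2, 2, 1) <= (3, 2, 1) -> finishes; pool += (0, 3, 0) = (3, 5, 1)
  W2 needs (2, 1, 1) <= (3, 5, 1) -> finishes; pool += (1, 1, 0) = (4, 6, 1)
  W5 needs (2, 6, 1) <= (4, 6, 1) -> finishes; pool += (0, 3, 1) = (4, 9, 2)
  W6 needs (4, 2, 1) <= (4, 9, 2) -> finishes; pool += (1, 1, 0) = (5, 10, 2)
  W8 needs (5, 10, 2) <= (5, 10, 2) -> finishes; pool += (0, 0, 2) = (5, 10, 4)


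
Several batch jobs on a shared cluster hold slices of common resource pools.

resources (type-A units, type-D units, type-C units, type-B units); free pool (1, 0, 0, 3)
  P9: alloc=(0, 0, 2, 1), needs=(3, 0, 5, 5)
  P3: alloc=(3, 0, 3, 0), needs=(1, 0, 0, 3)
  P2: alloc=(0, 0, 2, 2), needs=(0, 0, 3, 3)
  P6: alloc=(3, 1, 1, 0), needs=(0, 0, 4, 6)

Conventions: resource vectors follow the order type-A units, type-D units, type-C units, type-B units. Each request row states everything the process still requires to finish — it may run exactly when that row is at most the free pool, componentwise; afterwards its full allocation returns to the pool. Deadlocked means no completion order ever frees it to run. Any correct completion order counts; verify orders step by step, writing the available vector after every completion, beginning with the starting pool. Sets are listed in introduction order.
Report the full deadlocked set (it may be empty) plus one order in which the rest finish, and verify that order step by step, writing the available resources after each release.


Nothing here is deadlocked.
Key observation: starting with P3, each completion frees enough for the next — no one is permanently blocked.
One completion order for the rest: P3, P2, P9, P6. Verifying each step:
  pool = (1, 0, 0, 3)
  P3: need (1, 0, 0, 3) fits (1, 0, 0, 3); releases (3, 0, 3, 0), pool now (4, 0, 3, 3)
  P2: need (0, 0, 3, 3) fits (4, 0, 3, 3); releases (0, 0, 2, 2), pool now (4, 0, 5, 5)
  P9: need (3, 0, 5, 5) fits (4, 0, 5, 5); releases (0, 0, 2, 1), pool now (4, 0, 7, 6)
  P6: need (0, 0, 4, 6) fits (4, 0, 7, 6); releases (3, 1, 1, 0), pool now (7, 1, 8, 6)


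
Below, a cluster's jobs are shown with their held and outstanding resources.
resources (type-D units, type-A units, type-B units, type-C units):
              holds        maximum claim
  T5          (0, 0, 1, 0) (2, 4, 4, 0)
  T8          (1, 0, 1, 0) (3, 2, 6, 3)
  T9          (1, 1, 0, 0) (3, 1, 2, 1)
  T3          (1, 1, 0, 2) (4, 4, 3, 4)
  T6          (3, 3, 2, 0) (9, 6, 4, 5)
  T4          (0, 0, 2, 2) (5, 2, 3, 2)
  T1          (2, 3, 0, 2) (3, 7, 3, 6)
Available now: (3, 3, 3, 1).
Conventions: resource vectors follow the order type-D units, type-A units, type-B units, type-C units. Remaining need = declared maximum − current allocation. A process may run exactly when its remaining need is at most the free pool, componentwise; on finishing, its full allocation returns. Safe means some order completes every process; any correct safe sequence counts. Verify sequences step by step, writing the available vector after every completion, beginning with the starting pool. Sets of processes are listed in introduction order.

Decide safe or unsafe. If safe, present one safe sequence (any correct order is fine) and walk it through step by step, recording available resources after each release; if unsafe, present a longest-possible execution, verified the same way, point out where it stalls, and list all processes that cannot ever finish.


UNSAFE — no complete ordering exists.
Key observation: after T9, T5 the pool peaks at (4, 4, 4, 1), and each blocked process is short somewhere: T8 on type-B units, type-C units; T3 on type-C units; T6 on type-D units, type-C units; T4 on type-D units; T1 on type-C units.
Going as far as possible: T9, T5; after that, nothing fits. Verifying each step:
  pool = (3, 3, 3, 1)
  run T9 (needs (2, 0, 2, 1), free (3, 3, 3, 1)); after release of (1, 1, 0, 0) the pool is (4, 4, 3, 1)
  run T5 (needs (2, 4, 3, 0), free (4, 4, 3, 1)); after release of (0, 0, 1, 0) the pool is (4, 4, 4, 1)
  T8 still needs (2, 2, 5, 3) but only (4, 4, 4, 1) is free — short on type-B units and type-C units
  T3 still needs (3, 3, 3, 2) but only (4, 4, 4, 1) is free — short on type-C units
  T6 still needs (6, 3, 2, 5) but only (4, 4, 4, 1) is free — short on type-D units and type-C units
  T4 still needs (5, 2, 1, 0) but only (4, 4, 4, 1) is free — short on type-D units
  T1 still needs (1, 4, 3, 4) but only (4, 4, 4, 1) is free — short on type-C units
Never able to finish: T8, T3, T6, T4 and T1.


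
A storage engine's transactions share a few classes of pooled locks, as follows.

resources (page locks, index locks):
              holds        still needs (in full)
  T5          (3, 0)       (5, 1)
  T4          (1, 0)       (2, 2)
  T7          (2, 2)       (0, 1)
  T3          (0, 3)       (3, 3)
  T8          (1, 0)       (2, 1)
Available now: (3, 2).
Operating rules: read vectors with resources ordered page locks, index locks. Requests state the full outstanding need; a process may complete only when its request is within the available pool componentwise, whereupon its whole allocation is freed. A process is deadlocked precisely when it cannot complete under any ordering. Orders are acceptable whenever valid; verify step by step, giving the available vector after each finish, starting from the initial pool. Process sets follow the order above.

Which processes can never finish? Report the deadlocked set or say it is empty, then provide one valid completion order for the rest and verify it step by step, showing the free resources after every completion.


The deadlocked set is empty.
Key observation: there is always a runnable process — T4 first — so the state unwinds completely.
One completion order for the rest: T4, T7, T5, T8, T3. Walking it through:
  pool = (3, 2)
  T4: need (2, 2) fits (3, 2); releases (1, 0), pool now (4, 2)
  T7: need (0, 1) fits (4, 2); releases (2, 2), pool now (6, 4)
  T5: need (5, 1) fits (6, 4); releases (3, 0), pool now (9, 4)
  T8: need (2, 1) fits (9, 4); releases (1, 0), pool now (10, 4)
  T3: need (3, 3) fits (10, 4); releases (0, 3), pool now (10, 7)


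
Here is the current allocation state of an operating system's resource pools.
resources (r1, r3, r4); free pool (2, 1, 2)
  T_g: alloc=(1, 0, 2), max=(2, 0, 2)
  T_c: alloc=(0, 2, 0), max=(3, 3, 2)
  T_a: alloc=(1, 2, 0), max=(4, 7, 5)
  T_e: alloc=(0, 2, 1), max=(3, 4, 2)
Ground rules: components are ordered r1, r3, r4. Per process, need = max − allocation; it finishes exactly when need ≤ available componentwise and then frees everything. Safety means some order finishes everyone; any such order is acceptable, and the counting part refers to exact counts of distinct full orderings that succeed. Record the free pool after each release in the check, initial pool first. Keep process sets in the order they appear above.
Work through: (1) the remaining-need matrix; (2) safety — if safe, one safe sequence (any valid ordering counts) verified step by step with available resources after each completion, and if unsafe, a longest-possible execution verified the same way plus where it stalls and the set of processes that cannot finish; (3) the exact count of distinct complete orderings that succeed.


(1) Need matrix, components ordered r1, r3, r4:
  T_g: (1, 0, 0)
  T_c: (3, 1, 2)
  T_a: (3, 5, 5)
  T_e: (3, 2, 1)
(2) The state is SAFE; one workable sequence: T_g, T_c, T_e, T_a.
Key observation: reading the order forward, T_c is the first process whose need (3, 1, 2) meets the free pool (3, 1, 4) exactly on a resource it requests.
Step-by-step check:
  pool = (2, 1, 2)
  T_g: need (1, 0, 0) fits (2, 1, 2); releases (1, 0, 2), pool now (3, 1, 4)
  T_c: need (3, 1, 2) fits (3, 1, 4); releases (0, 2, 0), pool now (3, 3, 4)
  T_e: need (3, 2, 1) fits (3, 3, 4); releases (0, 2, 1), pool now (3, 5, 5)
  T_a: need (3, 5, 5) fits (3, 5, 5); releases (1, 2, 0), pool now (4, 7, 5)
(3) The exact count: 1 of the possible complete orderings is a safe sequence.


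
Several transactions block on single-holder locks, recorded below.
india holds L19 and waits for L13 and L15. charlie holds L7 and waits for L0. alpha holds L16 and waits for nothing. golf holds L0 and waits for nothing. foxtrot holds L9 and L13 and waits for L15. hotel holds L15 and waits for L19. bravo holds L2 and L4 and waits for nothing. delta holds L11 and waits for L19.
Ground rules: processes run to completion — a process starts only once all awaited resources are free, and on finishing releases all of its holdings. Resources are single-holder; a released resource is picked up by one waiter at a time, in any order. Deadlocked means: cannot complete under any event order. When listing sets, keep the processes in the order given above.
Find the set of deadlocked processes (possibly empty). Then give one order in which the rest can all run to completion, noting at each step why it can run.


Deadlocked: india, foxtrot, hotel and delta.
Key observation: the loop india -> foxtrot -> hotel -> india blocks itself forever; delta waits into the deadlock from upstream.
The rest can finish in the order bravo, golf, alpha, charlie.
Walking it through:
  bravo: no waits; runs immediately, freeing L2 and L4
  golf: no waits; runs immediately, freeing L0
  alpha: no waits; runs immediately, freeing L16
  charlie: everything it awaited (L0) is free; runs, freeing L7


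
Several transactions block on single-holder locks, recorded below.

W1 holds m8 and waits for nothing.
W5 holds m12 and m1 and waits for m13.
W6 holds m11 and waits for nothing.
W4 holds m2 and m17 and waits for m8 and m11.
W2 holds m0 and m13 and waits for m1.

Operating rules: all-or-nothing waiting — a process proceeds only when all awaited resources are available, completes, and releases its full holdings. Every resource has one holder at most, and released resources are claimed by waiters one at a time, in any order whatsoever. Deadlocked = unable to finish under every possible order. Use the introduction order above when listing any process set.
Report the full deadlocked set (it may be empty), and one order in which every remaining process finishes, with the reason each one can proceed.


The deadlocked set is W5 and W2.
Key observation: along W5 -> W2 -> W5, each member waits on what the next one holds — a deadlock; no other process is dragged down with it.
The rest can finish in the order W1, W6, W4.
Verifying each step:
  run W1 (it waits on nothing); releases m8
  run W6 (it waits on nothing); releases m11
  W4: everything it awaited (m8 and m11) is free; runs, freeing m2 and m17


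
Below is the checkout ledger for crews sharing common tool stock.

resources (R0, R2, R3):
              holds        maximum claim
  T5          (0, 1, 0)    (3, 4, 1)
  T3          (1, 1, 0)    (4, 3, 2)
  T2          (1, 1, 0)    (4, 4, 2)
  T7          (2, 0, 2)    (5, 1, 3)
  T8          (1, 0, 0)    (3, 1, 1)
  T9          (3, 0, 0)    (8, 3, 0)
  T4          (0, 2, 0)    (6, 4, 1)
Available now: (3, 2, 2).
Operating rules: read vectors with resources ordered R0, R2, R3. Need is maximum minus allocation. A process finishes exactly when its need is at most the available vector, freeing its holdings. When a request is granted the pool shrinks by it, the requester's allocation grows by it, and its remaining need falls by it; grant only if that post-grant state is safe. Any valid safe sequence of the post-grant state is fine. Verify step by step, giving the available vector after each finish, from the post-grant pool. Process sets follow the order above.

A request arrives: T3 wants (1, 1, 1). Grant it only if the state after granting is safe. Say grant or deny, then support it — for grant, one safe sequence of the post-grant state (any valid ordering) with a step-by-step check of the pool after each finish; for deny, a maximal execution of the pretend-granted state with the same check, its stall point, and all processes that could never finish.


GRANT — the state after the grant stays safe, e.g. via T3, T2, T9, T8, T7, T4, T5.
Key observation: after the grant the pool drops to (2, 1, 1), which still lets T3 finish first and unwind the rest.
Check on the post-grant state, step by step:
  pool = (2, 1, 1)
  T3 needs (2, 1, 1) <= (2, 1, 1) -> finishes; pool += (2, 2, 1) = (4, 3, 2)
  T2 needs (3, 3, 2) <= (4, 3, 2) -> finishes; pool += (1, 1, 0) = (5, 4, 2)
  T9 needs (5, 3, 0) <= (5, 4, 2) -> finishes; pool += (3, 0, 0) = (8, 4, 2)
  T8 needs (2, 1, 1) <= (8, 4, 2) -> finishes; pool += (1, 0, 0) = (9, 4, 2)
  T7 needs (3, 1, 1) <= (9, 4, 2) -> finishes; pool += (2, 0, 2) = (11, 4, 4)
  T4 needs (6, 2, 1) <= (11, 4, 4) -> finishes; pool += (0, 2, 0) = (11, 6, 4)
  T5 needs (3, 3, 1) <= (11, 6, 4) -> finishes; pool += (0, 1, 0) = (11, 7, 4)


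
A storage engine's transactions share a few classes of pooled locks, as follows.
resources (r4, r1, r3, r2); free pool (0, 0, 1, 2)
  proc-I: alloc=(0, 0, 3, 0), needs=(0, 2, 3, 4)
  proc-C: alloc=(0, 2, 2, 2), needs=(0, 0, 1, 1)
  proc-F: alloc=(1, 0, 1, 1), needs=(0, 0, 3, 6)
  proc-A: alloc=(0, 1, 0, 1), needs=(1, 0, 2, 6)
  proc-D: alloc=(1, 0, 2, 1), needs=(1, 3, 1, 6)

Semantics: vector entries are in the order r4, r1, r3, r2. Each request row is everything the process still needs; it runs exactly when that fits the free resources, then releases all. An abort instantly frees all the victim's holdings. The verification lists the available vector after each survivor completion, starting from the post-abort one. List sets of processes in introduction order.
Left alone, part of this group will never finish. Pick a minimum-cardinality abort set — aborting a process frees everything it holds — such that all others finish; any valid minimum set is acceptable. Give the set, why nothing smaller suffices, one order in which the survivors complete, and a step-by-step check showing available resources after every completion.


Abort proc-F and proc-D.
Key observation: aborting proc-F and proc-D returns (2, 0, 3, 2), and proc-A — hopeless before — runs at step 3 with the returned capacity in the pool.
Why nothing smaller works — every single abort fails: proc-I alone leaves proc-F blocked (short on r2); proc-C alone leaves proc-F blocked (short on r2); proc-F alone leaves proc-A blocked (short on r2); proc-A alone leaves proc-F blocked (short on r2); proc-D alone leaves proc-F blocked (short on r2).
Survivors finish in the order: proc-C, proc-I, proc-A. Verifying each step (pool after the aborts first):
  pool = (2, 0, 4, 4)
  proc-C needs (0, 0, 1, 1) <= (2, 0, 4, 4) -> finishes; pool += (0, 2, 2, 2) = (2, 2, 6, 6)
  proc-I needs (0, 2, 3, 4) <= (2, 2, 6, 6) -> finishes; pool += (0, 0, 3, 0) = (2, 2, 9, 6)
  proc-A needs (1, 0, 2, 6) <= (2, 2, 9, 6) -> finishes; pool += (0, 1, 0, 1) = (2, 3, 9, 7)


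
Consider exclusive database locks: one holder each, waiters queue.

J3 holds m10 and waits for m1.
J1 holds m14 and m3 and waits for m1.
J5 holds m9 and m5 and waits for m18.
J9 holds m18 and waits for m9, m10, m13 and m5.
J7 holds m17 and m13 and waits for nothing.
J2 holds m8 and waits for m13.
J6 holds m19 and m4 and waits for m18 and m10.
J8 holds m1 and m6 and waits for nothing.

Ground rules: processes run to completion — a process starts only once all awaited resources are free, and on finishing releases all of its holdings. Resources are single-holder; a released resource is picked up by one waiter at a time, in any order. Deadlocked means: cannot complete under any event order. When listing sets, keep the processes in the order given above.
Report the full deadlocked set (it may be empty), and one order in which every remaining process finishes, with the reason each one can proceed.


Deadlocked: J5, J9 and J6.
Key observation: the cycle J5 -> J9 -> J5 can never break — each member waits on the next; J6 waits into the deadlock from upstream.
A valid finishing order for the others: J8, J3, J7, J1, J2.
Verifying each step:
  run J8 (it waits on nothing); releases m1 and m6
  run J3 (all its waits — m1 — are resolved); releases m10
  run J7 (it waits on nothing); releases m17 and m13
  run J1 (all its waits — m1 — are resolved); releases m14 and m3
  run J2 (all its waits — m13 — are resolved); releases m8


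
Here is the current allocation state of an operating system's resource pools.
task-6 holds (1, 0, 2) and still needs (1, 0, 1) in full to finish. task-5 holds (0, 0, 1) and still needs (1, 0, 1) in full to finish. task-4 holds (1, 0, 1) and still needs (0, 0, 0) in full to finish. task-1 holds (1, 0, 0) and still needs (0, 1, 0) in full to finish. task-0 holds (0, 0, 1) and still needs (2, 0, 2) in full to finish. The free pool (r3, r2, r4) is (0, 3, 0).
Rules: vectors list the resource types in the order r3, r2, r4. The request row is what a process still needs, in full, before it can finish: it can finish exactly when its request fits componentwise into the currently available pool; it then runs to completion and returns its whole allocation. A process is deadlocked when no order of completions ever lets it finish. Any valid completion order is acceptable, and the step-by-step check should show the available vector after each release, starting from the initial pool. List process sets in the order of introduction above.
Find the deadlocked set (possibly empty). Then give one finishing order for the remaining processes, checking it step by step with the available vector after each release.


No process is deadlocked.
Key observation: no deadlock: task-4 fits now, and the freed resources carry the rest through.
The rest can finish in the order task-4, task-1, task-5, task-6, task-0. Walking it through:
  pool = (0, 3, 0)
  task-4 needs (0, 0, 0) <= (0, 3, 0) -> finishes; pool += (1, 0, 1) = (1, 3, 1)
  task-1 needs (0, 1, 0) <= (1, 3, 1) -> finishes; pool += (1, 0, 0) = (2, 3, 1)
  task-5 needs (1, 0, 1) <= (2, 3, 1) -> finishes; pool += (0, 0, 1) = (2, 3, 2)
  task-6 needs (1, 0, 1) <= (2, 3, 2) -> finishes; pool += (1, 0, 2) = (3, 3, 4)
  task-0 needs (2, 0, 2) <= (3, 3, 4) -> finishes; pool += (0, 0, 1) = (3, 3, 5)


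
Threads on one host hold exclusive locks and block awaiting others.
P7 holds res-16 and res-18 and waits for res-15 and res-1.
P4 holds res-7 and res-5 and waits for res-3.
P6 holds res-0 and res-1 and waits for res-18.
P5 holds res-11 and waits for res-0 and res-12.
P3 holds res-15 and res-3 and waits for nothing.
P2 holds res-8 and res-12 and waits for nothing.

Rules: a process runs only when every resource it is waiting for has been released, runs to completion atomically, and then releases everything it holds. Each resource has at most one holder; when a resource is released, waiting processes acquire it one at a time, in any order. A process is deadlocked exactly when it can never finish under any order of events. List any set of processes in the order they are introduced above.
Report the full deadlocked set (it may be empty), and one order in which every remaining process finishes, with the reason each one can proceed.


Deadlocked: P7, P6 and P5.
Key observation: along P7 -> P6 -> P7, each member waits on what the next one holds — a deadlock; P5 waits into the deadlock from upstream.
A valid finishing order for the others: P3, P4, P2.
Verifying each step:
  P3: no waits; runs immediately, freeing res-15 and res-3
  P4: everything it awaited (res-3) is free; runs, freeing res-7 and res-5
  P2: no waits; runs immediately, freeing res-8 and res-12


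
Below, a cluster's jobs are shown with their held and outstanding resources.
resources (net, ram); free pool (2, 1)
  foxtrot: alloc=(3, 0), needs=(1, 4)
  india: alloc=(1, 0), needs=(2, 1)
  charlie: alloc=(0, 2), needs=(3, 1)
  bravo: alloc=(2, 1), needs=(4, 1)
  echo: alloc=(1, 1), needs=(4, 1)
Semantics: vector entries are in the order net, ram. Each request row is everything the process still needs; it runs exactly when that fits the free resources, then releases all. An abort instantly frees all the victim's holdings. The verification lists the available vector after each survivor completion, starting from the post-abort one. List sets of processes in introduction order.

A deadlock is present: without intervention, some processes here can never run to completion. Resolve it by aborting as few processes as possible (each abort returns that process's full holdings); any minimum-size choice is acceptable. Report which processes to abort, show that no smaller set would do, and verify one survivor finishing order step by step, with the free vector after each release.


Abort bravo.
Key observation: before aborting bravo, echo was permanently blocked — no order could ever run it; afterwards it completes at step 2.
Why nothing smaller works: aborting no one leaves the state deadlocked as given.
The survivors complete as charlie, echo, foxtrot, india. Walking it through (starting from the post-abort pool):
  pool = (4, 2)
  charlie: need (3, 1) fits (4, 2); releases (0, 2), pool now (4, 4)
  echo: need (4, 1) fits (4, 4); releases (1, 1), pool now (5, 5)
  foxtrot: need (1, 4) fits (5, 5); releases (3, 0), pool now (8, 5)
  india: need (2, 1) fits (8, 5); releases (1, 0), pool now (9, 5)
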